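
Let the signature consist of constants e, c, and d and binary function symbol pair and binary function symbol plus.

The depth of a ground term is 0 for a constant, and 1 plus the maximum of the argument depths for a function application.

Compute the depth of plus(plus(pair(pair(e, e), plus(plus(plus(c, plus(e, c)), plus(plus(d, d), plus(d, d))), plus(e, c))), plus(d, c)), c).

depth(pair(e, e)) = 1 + max(0, 0) = 1
depth(plus(e, c)) = 1 + max(0, 0) = 1
depth(plus(c, plus(e, c))) = 1 + max(0, 1) = 2
depth(plus(d, d)) = 1 + max(0, 0) = 1
depth(plus(plus(d, d), plus(d, d))) = 1 + max(1, 1) = 2
depth(plus(plus(c, plus(e, c)), plus(plus(d, d), plus(d, d)))) = 1 + max(2, 2) = 3
depth(plus(plus(plus(c, plus(e, c)), plus(plus(d, d), plus(d, d))), plus(e, c))) = 1 + max(3, 1) = 4
depth(pair(pair(e, e), plus(plus(plus(c, plus(e, c)), plus(plus(d, d), plus(d, d))), plus(e, c)))) = 1 + max(1, 4) = 5
depth(plus(d, c)) = 1 + max(0, 0) = 1
depth(plus(pair(pair(e, e), plus(plus(plus(c, plus(e, c)), plus(plus(d, d), plus(d, d))), plus(e, c))), plus(d, c))) = 1 + max(5, 1) = 6
depth(plus(plus(pair(pair(e, e), plus(plus(plus(c, plus(e, c)), plus(plus(d, d), plus(d, d))), plus(e, c))), plus(d, c)), c)) = 1 + max(6, 0) = 7

7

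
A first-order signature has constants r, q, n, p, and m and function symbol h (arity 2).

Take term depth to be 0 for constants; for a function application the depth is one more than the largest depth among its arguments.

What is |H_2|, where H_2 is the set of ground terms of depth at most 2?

Write N_k for the number of ground terms of depth ≤ k. A term of depth ≤ k is either a constant or a function symbol applied to arguments of depth ≤ k−1, so N_k = 5 + N_{k-1}^2.
N_0 = 5
N_1 = 5 + 5^2 = 30
N_2 = 5 + 30^2 = 905

905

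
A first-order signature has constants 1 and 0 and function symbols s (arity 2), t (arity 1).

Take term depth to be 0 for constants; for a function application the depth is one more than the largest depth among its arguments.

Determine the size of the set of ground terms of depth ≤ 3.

5552

Write N_k for the number of ground terms of depth ≤ k. A term of depth ≤ k is either a constant or a function symbol applied to arguments of depth ≤ k−1, so N_k = 2 + N_{k-1}^2 + N_{k-1}.
N_0 = 2
N_1 = 2 + 2^2 + 2 = 8
N_2 = 2 + 8^2 + 8 = 74
N_3 = 2 + 74^2 + 74 = 5552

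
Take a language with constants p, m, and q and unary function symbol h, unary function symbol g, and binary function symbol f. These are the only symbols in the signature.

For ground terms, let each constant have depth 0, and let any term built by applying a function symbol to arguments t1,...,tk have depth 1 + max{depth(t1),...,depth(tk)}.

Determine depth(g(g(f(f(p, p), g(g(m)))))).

5

depth(f(p, p)) = 1 + max(0, 0) = 1
depth(g(m)) = 1 + depth(m) = 1 + 0 = 1
depth(g(g(m))) = 1 + depth(g(m)) = 1 + 1 = 2
depth(f(f(p, p), g(g(m)))) = 1 + max(1, 2) = 3
depth(g(f(f(p, p), g(g(m))))) = 1 + depth(f(f(p, p), g(g(m)))) = 1 + 3 = 4
depth(g(g(f(f(p, p), g(g(m)))))) = 1 + depth(g(f(f(p, p), g(g(m))))) = 1 + 4 = 5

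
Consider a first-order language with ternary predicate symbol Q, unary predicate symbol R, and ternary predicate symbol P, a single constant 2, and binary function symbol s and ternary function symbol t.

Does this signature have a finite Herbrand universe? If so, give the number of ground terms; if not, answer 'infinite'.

infinite

The signature has at least one function symbol (s, arity 2) and at least one constant (2).
Iterating s gives infinitely many distinct ground terms: 2, s(2, 2), s(s(2, 2), s(2, 2)), ...
So the Herbrand universe is infinite.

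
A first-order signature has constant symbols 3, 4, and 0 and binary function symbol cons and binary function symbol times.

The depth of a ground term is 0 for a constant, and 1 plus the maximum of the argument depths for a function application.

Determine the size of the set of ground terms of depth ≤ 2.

Write N_k for the number of ground terms of depth ≤ k. A term of depth ≤ k is either a constant or a function symbol applied to arguments of depth ≤ k−1, so N_k = 3 + N_{k-1}^2 + N_{k-1}^2.
N_0 = 3
N_1 = 3 + 3^2 + 3^2 = 21
N_2 = 3 + 21^2 + 21^2 = 885

885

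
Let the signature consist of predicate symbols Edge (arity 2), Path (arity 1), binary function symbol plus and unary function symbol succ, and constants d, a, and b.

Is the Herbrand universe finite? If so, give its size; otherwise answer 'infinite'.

infinite

The signature has at least one function symbol (plus, arity 2) and at least one constant (d).
Iterating plus gives infinitely many distinct ground terms: d, plus(d, d), plus(plus(d, d), plus(d, d)), ...
So the Herbrand universe is infinite.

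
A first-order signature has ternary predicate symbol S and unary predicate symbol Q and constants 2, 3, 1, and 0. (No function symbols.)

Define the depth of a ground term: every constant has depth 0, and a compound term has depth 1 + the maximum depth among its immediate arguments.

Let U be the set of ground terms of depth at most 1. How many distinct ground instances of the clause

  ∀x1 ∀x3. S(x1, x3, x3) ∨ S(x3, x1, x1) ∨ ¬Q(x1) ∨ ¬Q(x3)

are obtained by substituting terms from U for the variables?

Ground terms of depth ≤ 1:
  With no function symbols every ground term is a constant, so there are exactly 4 ground terms at every depth bound.
  N_0 = 4
  N_1 = 4
So there are 4 ground terms available for substitution.
The body mentions every one of the 2 quantified variables; since ground terms form a free algebra, no two substitutions collapse to the same formula.
Number of ground instances = 4^2 = 16.

16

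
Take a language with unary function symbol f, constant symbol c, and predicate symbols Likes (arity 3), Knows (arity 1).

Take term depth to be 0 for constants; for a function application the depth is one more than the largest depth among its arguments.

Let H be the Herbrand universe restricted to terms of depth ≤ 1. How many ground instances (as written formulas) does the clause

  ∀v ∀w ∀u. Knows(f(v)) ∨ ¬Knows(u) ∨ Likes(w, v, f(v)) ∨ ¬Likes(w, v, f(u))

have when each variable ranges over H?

Ground terms of depth ≤ 1:
  Let N_k = |{terms of depth ≤ k}|. Then N_0 = 1 and N_k = 1 + N_{k-1} for k ≥ 1 (one summand per function symbol, arity giving the exponent).
  N_0 = 1
  N_1 = 1 + 1 = 2
So there are 2 ground terms available for substitution.
The clause has 3 distinct variables (v, w, u), each appearing in the body. In the free term algebra distinct substitutions yield syntactically distinct ground instances.
Number of ground instances = 2^3 = 8.

8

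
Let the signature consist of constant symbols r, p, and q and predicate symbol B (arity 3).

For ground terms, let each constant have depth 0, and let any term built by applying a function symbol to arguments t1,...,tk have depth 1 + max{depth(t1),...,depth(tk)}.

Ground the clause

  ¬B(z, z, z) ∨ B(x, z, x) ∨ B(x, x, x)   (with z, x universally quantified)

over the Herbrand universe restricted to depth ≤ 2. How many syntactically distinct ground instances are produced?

Ground terms of depth ≤ 2:
  With no function symbols every ground term is a constant, so there are exactly 3 ground terms at every depth bound.
  N_0 = 3
  N_1 = 3
  N_2 = 3
  Explicitly: r, p, q.
So there are 3 ground terms available for substitution.
The clause has 2 distinct variables (z, x), each appearing in the body. In the free term algebra distinct substitutions yield syntactically distinct ground instances.
Number of ground instances = 3^2 = 9.

9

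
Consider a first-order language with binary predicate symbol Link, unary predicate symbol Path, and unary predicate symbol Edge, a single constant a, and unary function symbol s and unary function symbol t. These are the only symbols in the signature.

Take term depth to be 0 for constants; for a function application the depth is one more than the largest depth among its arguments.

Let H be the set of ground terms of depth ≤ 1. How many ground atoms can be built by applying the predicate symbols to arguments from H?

15

First count ground terms of depth ≤ 1.
Write N_k for the number of ground terms of depth ≤ k. A term of depth ≤ k is either a constant or a function symbol applied to arguments of depth ≤ k−1, so N_k = 1 + N_{k-1} + N_{k-1}.
N_0 = 1
N_1 = 1 + 1 + 1 = 3
So |H| = 3.
For each predicate symbol, the number of ground atoms is |H| raised to its arity; summing:
  Link: 3^2 = 9;  Path: 3;  Edge: 3
Total ground atoms: 9 + 3 + 3 = 15.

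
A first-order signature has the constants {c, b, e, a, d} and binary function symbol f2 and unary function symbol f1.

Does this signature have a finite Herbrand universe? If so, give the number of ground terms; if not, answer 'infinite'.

The signature has at least one function symbol (f2, arity 2) and at least one constant (c).
Iterating f2 gives infinitely many distinct ground terms: c, f2(c, c), f2(f2(c, c), f2(c, c)), ...
So the Herbrand universe is infinite.

infinite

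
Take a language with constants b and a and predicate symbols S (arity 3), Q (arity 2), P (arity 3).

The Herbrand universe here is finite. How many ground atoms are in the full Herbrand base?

With no function symbols, the Herbrand universe is just the 2 constants.
Ground atoms per predicate: S: 2^3 = 8, Q: 2^2 = 4, P: 2^3 = 8.
Herbrand base size = 8 + 4 + 8 = 20.

20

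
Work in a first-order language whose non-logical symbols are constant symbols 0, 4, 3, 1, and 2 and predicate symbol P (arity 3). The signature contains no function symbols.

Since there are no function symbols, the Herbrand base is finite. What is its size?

125

With no function symbols, the Herbrand universe is just the 5 constants.
Ground atoms per predicate: P: 5^3 = 125.
Herbrand base size = 125 = 125.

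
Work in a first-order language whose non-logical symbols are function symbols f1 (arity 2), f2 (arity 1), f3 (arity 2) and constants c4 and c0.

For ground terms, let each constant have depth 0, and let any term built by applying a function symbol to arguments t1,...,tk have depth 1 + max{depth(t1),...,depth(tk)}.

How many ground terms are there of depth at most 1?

12

Let N_k count ground terms of depth at most k. Each non-constant term of depth ≤ k is some function symbol applied to depth-≤(k−1) arguments, giving N_k = 2 + N_{k-1}^2 + N_{k-1} + N_{k-1}^2.
N_0 = 2
N_1 = 2 + 2^2 + 2 + 2^2 = 12
Explicitly: c4, c0, f1(c4, c4), f1(c4, c0), f1(c0, c4), f1(c0, c0), f2(c4), f2(c0), f3(c4, c4), f3(c4, c0), f3(c0, c4), f3(c0, c0).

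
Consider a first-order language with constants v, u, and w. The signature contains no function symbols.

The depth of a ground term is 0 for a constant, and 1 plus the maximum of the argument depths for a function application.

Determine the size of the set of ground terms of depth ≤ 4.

With no function symbols every ground term is a constant, so there are exactly 3 ground terms at every depth bound.
N_0 = 3
N_1 = 3
N_2 = 3
N_3 = 3
N_4 = 3

3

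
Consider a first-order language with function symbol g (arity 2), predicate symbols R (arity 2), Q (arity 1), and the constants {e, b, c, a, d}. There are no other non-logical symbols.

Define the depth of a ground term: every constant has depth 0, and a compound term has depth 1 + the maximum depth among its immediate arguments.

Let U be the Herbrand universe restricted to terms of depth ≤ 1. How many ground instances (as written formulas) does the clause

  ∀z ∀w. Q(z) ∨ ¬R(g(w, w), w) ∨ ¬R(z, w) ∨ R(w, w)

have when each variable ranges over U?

Ground terms of depth ≤ 1:
  Let N_k count ground terms of depth at most k. Each non-constant term of depth ≤ k is some function symbol applied to depth-≤(k−1) arguments, giving N_k = 5 + N_{k-1}^2.
  N_0 = 5
  N_1 = 5 + 5^2 = 30
So there are 30 ground terms available for substitution.
Each of z, w ranges independently over the available ground terms, and distinct assignments produce distinct instances.
Number of ground instances = 30^2 = 900.

900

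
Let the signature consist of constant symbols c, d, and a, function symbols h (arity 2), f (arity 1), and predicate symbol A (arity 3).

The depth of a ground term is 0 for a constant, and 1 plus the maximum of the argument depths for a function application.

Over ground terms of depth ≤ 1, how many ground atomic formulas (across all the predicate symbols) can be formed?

3375

First count ground terms of depth ≤ 1.
Count level by level. With function symbols h/2, f/1, the terms of depth ≤ k are the 3 constants together with each function applied to depth-≤(k−1) tuples, so N_k = 3 + N_{k-1}^2 + N_{k-1}.
N_0 = 3
N_1 = 3 + 3^2 + 3 = 15
So |H| = 15.
Ground atoms are formed by filling each argument slot of a predicate with a term from H, so an r-ary predicate gives |H|^r atoms:
  A: 15^3 = 3375
Total ground atoms: 3375.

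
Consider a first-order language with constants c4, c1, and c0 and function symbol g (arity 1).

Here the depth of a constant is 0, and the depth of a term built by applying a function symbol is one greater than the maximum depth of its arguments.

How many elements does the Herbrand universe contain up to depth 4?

Let N_k count ground terms of depth at most k. Each non-constant term of depth ≤ k is some function symbol applied to depth-≤(k−1) arguments, giving N_k = 3 + N_{k-1}.
N_0 = 3
N_1 = 3 + 3 = 6
N_2 = 3 + 6 = 9
N_3 = 3 + 9 = 12
N_4 = 3 + 12 = 15

15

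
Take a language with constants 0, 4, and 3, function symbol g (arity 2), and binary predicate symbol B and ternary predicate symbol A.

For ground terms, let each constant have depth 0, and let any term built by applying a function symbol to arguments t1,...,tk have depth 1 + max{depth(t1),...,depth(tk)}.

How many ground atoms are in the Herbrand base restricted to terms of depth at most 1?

1872

First count ground terms of depth ≤ 1.
Count level by level. With function symbols g/2, the terms of depth ≤ k are the 3 constants together with each function applied to depth-≤(k−1) tuples, so N_k = 3 + N_{k-1}^2.
N_0 = 3
N_1 = 3 + 3^2 = 12
Explicitly: 0, 4, 3, g(0, 0), g(0, 4), g(0, 3), g(4, 0), g(4, 4), g(4, 3), g(3, 0), g(3, 4), g(3, 3).
So |H| = 12.
For each predicate symbol, the number of ground atoms is |H| raised to its arity; summing:
  B: 12^2 = 144;  A: 12^3 = 1728
Total ground atoms: 144 + 1728 = 1872.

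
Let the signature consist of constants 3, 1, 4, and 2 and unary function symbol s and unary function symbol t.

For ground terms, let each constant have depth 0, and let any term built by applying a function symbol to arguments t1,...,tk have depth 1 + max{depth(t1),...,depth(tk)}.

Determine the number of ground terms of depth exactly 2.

Let N_k count ground terms of depth at most k. Each non-constant term of depth ≤ k is some function symbol applied to depth-≤(k−1) arguments, giving N_k = 4 + N_{k-1} + N_{k-1}.
N_0 = 4
N_1 = 4 + 4 + 4 = 12
N_2 = 4 + 12 + 12 = 28
Terms of depth exactly 2: N_2 − N_1 = 28 − 12 = 16.

16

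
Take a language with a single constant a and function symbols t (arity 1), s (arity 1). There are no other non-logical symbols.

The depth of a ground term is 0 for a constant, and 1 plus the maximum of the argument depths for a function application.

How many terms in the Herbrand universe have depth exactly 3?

Write N_k for the number of ground terms of depth ≤ k. A term of depth ≤ k is either a constant or a function symbol applied to arguments of depth ≤ k−1, so N_k = 1 + N_{k-1} + N_{k-1}.
N_0 = 1
N_1 = 1 + 1 + 1 = 3
N_2 = 1 + 3 + 3 = 7
N_3 = 1 + 7 + 7 = 15
Terms of depth exactly 3: N_3 − N_2 = 15 − 7 = 8.

8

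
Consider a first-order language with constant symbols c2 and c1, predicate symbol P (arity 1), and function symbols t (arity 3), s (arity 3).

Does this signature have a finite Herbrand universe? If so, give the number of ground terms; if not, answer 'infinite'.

infinite

The signature has at least one function symbol (t, arity 3) and at least one constant (c2).
Iterating t gives infinitely many distinct ground terms: c2, t(c2, c2, c2), t(t(c2, c2, c2), t(c2, c2, c2), t(c2, c2, c2)), ...
So the Herbrand universe is infinite.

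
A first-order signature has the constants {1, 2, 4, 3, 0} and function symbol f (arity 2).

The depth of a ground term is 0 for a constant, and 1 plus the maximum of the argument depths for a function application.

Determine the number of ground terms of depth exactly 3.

Let N_k count ground terms of depth at most k. Each non-constant term of depth ≤ k is some function symbol applied to depth-≤(k−1) arguments, giving N_k = 5 + N_{k-1}^2.
N_0 = 5
N_1 = 5 + 5^2 = 30
N_2 = 5 + 30^2 = 905
N_3 = 5 + 905^2 = 819030
Terms of depth exactly 3: N_3 − N_2 = 819030 − 905 = 818125.

818125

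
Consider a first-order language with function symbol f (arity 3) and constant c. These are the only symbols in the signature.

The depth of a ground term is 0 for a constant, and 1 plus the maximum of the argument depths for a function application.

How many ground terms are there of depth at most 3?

730

If N_k denotes the number of depth-≤k ground terms, the 1 constant gives N_0 = 1, and each function symbol of arity r contributes N_{k-1}^r new terms at level k: N_k = 1 + N_{k-1}^3.
N_0 = 1
N_1 = 1 + 1^3 = 2
N_2 = 1 + 2^3 = 9
N_3 = 1 + 9^3 = 730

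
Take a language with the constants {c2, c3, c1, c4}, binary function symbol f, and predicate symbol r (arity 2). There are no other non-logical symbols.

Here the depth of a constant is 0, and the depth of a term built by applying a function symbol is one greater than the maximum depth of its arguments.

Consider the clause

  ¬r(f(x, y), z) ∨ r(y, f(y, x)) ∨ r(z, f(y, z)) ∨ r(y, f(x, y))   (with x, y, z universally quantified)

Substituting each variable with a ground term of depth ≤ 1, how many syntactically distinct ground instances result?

Ground terms of depth ≤ 1:
  Write N_k for the number of ground terms of depth ≤ k. A term of depth ≤ k is either a constant or a function symbol applied to arguments of depth ≤ k−1, so N_k = 4 + N_{k-1}^2.
  N_0 = 4
  N_1 = 4 + 4^2 = 20
So there are 20 ground terms available for substitution.
There are 3 variables to instantiate (x, y, z), each occurring in at least one literal, so different choices give different ground instances.
Number of ground instances = 20^3 = 8000.

8000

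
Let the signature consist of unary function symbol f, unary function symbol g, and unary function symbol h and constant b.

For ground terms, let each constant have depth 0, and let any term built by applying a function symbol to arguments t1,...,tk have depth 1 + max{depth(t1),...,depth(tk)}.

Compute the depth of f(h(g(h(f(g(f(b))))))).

7

depth(f(b)) = 1 + depth(b) = 1 + 0 = 1
depth(g(f(b))) = 1 + depth(f(b)) = 1 + 1 = 2
depth(f(g(f(b)))) = 1 + depth(g(f(b))) = 1 + 2 = 3
depth(h(f(g(f(b))))) = 1 + depth(f(g(f(b)))) = 1 + 3 = 4
depth(g(h(f(g(f(b)))))) = 1 + depth(h(f(g(f(b))))) = 1 + 4 = 5
depth(h(g(h(f(g(f(b))))))) = 1 + depth(g(h(f(g(f(b)))))) = 1 + 5 = 6
depth(f(h(g(h(f(g(f(b)))))))) = 1 + depth(h(g(h(f(g(f(b))))))) = 1 + 6 = 7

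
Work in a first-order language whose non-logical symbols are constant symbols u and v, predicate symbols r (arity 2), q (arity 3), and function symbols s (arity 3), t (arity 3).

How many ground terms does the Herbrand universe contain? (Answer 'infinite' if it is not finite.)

infinite

The signature has at least one function symbol (s, arity 3) and at least one constant (u).
Iterating s gives infinitely many distinct ground terms: u, s(u, u, u), s(s(u, u, u), s(u, u, u), s(u, u, u)), ...
So the Herbrand universe is infinite.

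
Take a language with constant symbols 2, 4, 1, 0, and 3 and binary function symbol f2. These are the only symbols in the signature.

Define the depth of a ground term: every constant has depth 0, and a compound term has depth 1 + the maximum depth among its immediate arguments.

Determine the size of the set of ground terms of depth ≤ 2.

Count level by level. With function symbols f2/2, the terms of depth ≤ k are the 5 constants together with each function applied to depth-≤(k−1) tuples, so N_k = 5 + N_{k-1}^2.
N_0 = 5
N_1 = 5 + 5^2 = 30
N_2 = 5 + 30^2 = 905

905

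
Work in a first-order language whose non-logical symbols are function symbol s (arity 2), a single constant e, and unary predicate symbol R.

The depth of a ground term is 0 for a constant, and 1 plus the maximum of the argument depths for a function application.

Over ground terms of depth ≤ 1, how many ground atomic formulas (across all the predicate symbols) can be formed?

First count ground terms of depth ≤ 1.
Let N_k = |{terms of depth ≤ k}|. Then N_0 = 1 and N_k = 1 + N_{k-1}^2 for k ≥ 1 (one summand per function symbol, arity giving the exponent).
N_0 = 1
N_1 = 1 + 1^2 = 2
So |H| = 2.
Ground atoms are formed by filling each argument slot of a predicate with a term from H, so an r-ary predicate gives |H|^r atoms:
  R: 2
Total ground atoms: 2.

2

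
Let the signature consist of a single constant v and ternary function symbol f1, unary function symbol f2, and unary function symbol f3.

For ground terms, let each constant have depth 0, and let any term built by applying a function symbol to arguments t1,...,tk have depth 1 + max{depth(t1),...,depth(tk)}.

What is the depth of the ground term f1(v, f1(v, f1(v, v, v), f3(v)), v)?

3

depth(f1(v, v, v)) = 1 + max(0, 0, 0) = 1
depth(f3(v)) = 1 + depth(v) = 1 + 0 = 1
depth(f1(v, f1(v, v, v), f3(v))) = 1 + max(0, 1, 1) = 2
depth(f1(v, f1(v, f1(v, v, v), f3(v)), v)) = 1 + max(0, 2, 0) = 3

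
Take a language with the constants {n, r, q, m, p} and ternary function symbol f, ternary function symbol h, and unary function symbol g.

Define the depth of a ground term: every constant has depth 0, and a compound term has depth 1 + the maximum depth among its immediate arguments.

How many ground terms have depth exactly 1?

If N_k denotes the number of depth-≤k ground terms, the 5 constants give N_0 = 5, and each function symbol of arity r contributes N_{k-1}^r new terms at level k: N_k = 5 + N_{k-1}^3 + N_{k-1}^3 + N_{k-1}.
N_0 = 5
N_1 = 5 + 5^3 + 5^3 + 5 = 260
Terms of depth exactly 1: N_1 − N_0 = 260 − 5 = 255.

255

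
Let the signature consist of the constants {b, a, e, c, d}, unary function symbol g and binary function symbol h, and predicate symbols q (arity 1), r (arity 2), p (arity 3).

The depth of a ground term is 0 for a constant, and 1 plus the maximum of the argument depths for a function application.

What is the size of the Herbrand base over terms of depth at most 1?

44135

First count ground terms of depth ≤ 1.
Let N_k = |{terms of depth ≤ k}|. Then N_0 = 5 and N_k = 5 + N_{k-1} + N_{k-1}^2 for k ≥ 1 (one summand per function symbol, arity giving the exponent).
N_0 = 5
N_1 = 5 + 5 + 5^2 = 35
So |H| = 35.
Each predicate of arity r yields |H|^r ground atoms (one per choice of an r-tuple from H):
  q: 35;  r: 35^2 = 1225;  p: 35^3 = 42875
Total ground atoms: 35 + 1225 + 42875 = 44135.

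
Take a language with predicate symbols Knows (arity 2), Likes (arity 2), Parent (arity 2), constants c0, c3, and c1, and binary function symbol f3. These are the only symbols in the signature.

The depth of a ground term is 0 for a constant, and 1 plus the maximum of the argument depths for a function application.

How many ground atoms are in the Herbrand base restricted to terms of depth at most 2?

First count ground terms of depth ≤ 2.
Write N_k for the number of ground terms of depth ≤ k. A term of depth ≤ k is either a constant or a function symbol applied to arguments of depth ≤ k−1, so N_k = 3 + N_{k-1}^2.
N_0 = 3
N_1 = 3 + 3^2 = 12
N_2 = 3 + 12^2 = 147
So |H| = 147.
Each predicate of arity r yields |H|^r ground atoms (one per choice of an r-tuple from H):
  Knows: 147^2 = 21609;  Likes: 147^2 = 21609;  Parent: 147^2 = 21609
Total ground atoms: 21609 + 21609 + 21609 = 64827.

64827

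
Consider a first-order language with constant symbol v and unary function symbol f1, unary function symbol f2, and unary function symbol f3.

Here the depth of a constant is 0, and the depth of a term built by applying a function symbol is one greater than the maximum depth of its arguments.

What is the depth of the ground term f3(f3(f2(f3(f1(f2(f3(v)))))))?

7

depth(f3(v)) = 1 + depth(v) = 1 + 0 = 1
depth(f2(f3(v))) = 1 + depth(f3(v)) = 1 + 1 = 2
depth(f1(f2(f3(v)))) = 1 + depth(f2(f3(v))) = 1 + 2 = 3
depth(f3(f1(f2(f3(v))))) = 1 + depth(f1(f2(f3(v)))) = 1 + 3 = 4
depth(f2(f3(f1(f2(f3(v)))))) = 1 + depth(f3(f1(f2(f3(v))))) = 1 + 4 = 5
depth(f3(f2(f3(f1(f2(f3(v))))))) = 1 + depth(f2(f3(f1(f2(f3(v)))))) = 1 + 5 = 6
depth(f3(f3(f2(f3(f1(f2(f3(v)))))))) = 1 + depth(f3(f2(f3(f1(f2(f3(v))))))) = 1 + 6 = 7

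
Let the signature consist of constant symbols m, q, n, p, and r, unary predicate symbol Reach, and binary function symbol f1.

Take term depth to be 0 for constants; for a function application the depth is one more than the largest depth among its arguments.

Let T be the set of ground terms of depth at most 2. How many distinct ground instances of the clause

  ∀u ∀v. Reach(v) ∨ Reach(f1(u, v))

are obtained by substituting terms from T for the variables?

819025

Ground terms of depth ≤ 2:
  If N_k denotes the number of depth-≤k ground terms, the 5 constants give N_0 = 5, and each function symbol of arity r contributes N_{k-1}^r new terms at level k: N_k = 5 + N_{k-1}^2.
  N_0 = 5
  N_1 = 5 + 5^2 = 30
  N_2 = 5 + 30^2 = 905
So there are 905 ground terms available for substitution.
The body mentions every one of the 2 quantified variables; since ground terms form a free algebra, no two substitutions collapse to the same formula.
Number of ground instances = 905^2 = 819025.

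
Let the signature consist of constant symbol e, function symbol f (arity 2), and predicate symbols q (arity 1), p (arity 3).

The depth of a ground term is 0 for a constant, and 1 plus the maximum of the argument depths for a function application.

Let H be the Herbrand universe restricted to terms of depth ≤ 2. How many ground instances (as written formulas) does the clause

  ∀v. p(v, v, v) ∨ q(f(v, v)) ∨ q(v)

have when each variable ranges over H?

5

Ground terms of depth ≤ 2:
  If N_k denotes the number of depth-≤k ground terms, the 1 constant gives N_0 = 1, and each function symbol of arity r contributes N_{k-1}^r new terms at level k: N_k = 1 + N_{k-1}^2.
  N_0 = 1
  N_1 = 1 + 1^2 = 2
  N_2 = 1 + 2^2 = 5
So there are 5 ground terms available for substitution.
The variable v ranges independently over the available ground terms, and distinct assignments produce distinct instances.
Number of ground instances = 5.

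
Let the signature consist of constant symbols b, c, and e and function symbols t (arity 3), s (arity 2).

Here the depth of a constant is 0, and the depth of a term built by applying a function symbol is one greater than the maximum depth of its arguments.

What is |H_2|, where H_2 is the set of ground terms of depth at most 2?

60843

Let N_k count ground terms of depth at most k. Each non-constant term of depth ≤ k is some function symbol applied to depth-≤(k−1) arguments, giving N_k = 3 + N_{k-1}^3 + N_{k-1}^2.
N_0 = 3
N_1 = 3 + 3^3 + 3^2 = 39
N_2 = 3 + 39^3 + 39^2 = 60843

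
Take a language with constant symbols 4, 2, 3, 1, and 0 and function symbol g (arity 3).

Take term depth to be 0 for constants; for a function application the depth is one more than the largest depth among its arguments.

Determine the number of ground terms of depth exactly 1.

125

Let N_k count ground terms of depth at most k. Each non-constant term of depth ≤ k is some function symbol applied to depth-≤(k−1) arguments, giving N_k = 5 + N_{k-1}^3.
N_0 = 5
N_1 = 5 + 5^3 = 130
Terms of depth exactly 1: N_1 − N_0 = 130 − 5 = 125.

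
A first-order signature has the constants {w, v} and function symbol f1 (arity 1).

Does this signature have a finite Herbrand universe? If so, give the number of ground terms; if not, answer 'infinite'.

infinite

The signature has at least one function symbol (f1, arity 1) and at least one constant (w).
Iterating f1 gives infinitely many distinct ground terms: w, f1(w), f1(f1(w)), ...
So the Herbrand universe is infinite.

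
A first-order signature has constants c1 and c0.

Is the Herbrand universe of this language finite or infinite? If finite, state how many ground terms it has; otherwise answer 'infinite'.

There are no function symbols, so every ground term is one of the 2 constants.
The Herbrand universe is {c1, c0}, which is finite with 2 elements.

2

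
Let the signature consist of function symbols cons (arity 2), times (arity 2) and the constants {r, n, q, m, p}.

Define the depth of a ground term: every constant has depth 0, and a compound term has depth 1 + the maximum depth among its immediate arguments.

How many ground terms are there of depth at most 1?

Count level by level. With function symbols cons/2, times/2, the terms of depth ≤ k are the 5 constants together with each function applied to depth-≤(k−1) tuples, so N_k = 5 + N_{k-1}^2 + N_{k-1}^2.
N_0 = 5
N_1 = 5 + 5^2 + 5^2 = 55

55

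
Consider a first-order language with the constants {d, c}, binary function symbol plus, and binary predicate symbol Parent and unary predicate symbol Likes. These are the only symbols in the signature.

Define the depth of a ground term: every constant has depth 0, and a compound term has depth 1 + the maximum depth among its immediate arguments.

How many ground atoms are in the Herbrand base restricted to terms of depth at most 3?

First count ground terms of depth ≤ 3.
Count level by level. With function symbols plus/2, the terms of depth ≤ k are the 2 constants together with each function applied to depth-≤(k−1) tuples, so N_k = 2 + N_{k-1}^2.
N_0 = 2
N_1 = 2 + 2^2 = 6
N_2 = 2 + 6^2 = 38
N_3 = 2 + 38^2 = 1446
So |H| = 1446.
For each predicate symbol, the number of ground atoms is |H| raised to its arity; summing:
  Parent: 1446^2 = 2090916;  Likes: 1446
Total ground atoms: 2090916 + 1446 = 2092362.

2092362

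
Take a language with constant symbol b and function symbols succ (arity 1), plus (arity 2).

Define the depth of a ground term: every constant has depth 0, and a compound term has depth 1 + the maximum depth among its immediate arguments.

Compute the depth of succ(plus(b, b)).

depth(plus(b, b)) = 1 + max(0, 0) = 1
depth(succ(plus(b, b))) = 1 + depth(plus(b, b)) = 1 + 1 = 2

2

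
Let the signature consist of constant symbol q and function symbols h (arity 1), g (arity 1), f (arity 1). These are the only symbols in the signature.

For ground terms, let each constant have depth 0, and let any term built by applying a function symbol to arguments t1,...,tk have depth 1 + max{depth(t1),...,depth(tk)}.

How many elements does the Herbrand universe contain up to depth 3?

If N_k denotes the number of depth-≤k ground terms, the 1 constant gives N_0 = 1, and each function symbol of arity r contributes N_{k-1}^r new terms at level k: N_k = 1 + N_{k-1} + N_{k-1} + N_{k-1}.
N_0 = 1
N_1 = 1 + 1 + 1 + 1 = 4
N_2 = 1 + 4 + 4 + 4 = 13
N_3 = 1 + 13 + 13 + 13 = 40

40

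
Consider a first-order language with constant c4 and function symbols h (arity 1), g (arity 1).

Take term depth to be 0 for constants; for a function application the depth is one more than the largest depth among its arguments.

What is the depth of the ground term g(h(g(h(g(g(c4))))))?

6

depth(g(c4)) = 1 + depth(c4) = 1 + 0 = 1
depth(g(g(c4))) = 1 + depth(g(c4)) = 1 + 1 = 2
depth(h(g(g(c4)))) = 1 + depth(g(g(c4))) = 1 + 2 = 3
depth(g(h(g(g(c4))))) = 1 + depth(h(g(g(c4)))) = 1 + 3 = 4
depth(h(g(h(g(g(c4)))))) = 1 + depth(g(h(g(g(c4))))) = 1 + 4 = 5
depth(g(h(g(h(g(g(c4))))))) = 1 + depth(h(g(h(g(g(c4)))))) = 1 + 5 = 6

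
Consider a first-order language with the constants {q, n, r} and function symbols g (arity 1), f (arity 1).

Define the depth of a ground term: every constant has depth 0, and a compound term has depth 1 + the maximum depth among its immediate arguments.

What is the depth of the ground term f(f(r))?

2

depth(f(r)) = 1 + depth(r) = 1 + 0 = 1
depth(f(f(r))) = 1 + depth(f(r)) = 1 + 1 = 2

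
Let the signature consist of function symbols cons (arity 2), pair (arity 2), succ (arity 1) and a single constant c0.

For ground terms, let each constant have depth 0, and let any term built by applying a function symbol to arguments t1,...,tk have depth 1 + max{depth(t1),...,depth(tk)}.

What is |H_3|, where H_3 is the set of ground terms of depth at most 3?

Let N_k count ground terms of depth at most k. Each non-constant term of depth ≤ k is some function symbol applied to depth-≤(k−1) arguments, giving N_k = 1 + N_{k-1}^2 + N_{k-1}^2 + N_{k-1}.
N_0 = 1
N_1 = 1 + 1^2 + 1^2 + 1 = 4
N_2 = 1 + 4^2 + 4^2 + 4 = 37
N_3 = 1 + 37^2 + 37^2 + 37 = 2776

2776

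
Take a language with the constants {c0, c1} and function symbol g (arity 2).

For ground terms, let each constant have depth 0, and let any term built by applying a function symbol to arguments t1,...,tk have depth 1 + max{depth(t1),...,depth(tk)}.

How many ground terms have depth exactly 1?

Let N_k = |{terms of depth ≤ k}|. Then N_0 = 2 and N_k = 2 + N_{k-1}^2 for k ≥ 1 (one summand per function symbol, arity giving the exponent).
N_0 = 2
N_1 = 2 + 2^2 = 6
Terms of depth exactly 1: N_1 − N_0 = 6 − 2 = 4.

4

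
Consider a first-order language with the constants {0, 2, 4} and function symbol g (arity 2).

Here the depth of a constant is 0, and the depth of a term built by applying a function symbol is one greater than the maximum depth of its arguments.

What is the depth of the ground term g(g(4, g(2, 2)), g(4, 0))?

depth(g(2, 2)) = 1 + max(0, 0) = 1
depth(g(4, g(2, 2))) = 1 + max(0, 1) = 2
depth(g(4, 0)) = 1 + max(0, 0) = 1
depth(g(g(4, g(2, 2)), g(4, 0))) = 1 + max(2, 1) = 3

3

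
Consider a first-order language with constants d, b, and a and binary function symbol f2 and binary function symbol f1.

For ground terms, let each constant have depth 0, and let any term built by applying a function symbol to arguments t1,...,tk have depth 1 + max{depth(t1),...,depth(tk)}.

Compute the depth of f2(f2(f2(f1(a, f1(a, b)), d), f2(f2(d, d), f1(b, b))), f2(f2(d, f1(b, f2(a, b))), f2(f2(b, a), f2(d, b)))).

5

depth(f1(a, b)) = 1 + max(0, 0) = 1
depth(f1(a, f1(a, b))) = 1 + max(0, 1) = 2
depth(f2(f1(a, f1(a, b)), d)) = 1 + max(2, 0) = 3
depth(f2(d, d)) = 1 + max(0, 0) = 1
depth(f1(b, b)) = 1 + max(0, 0) = 1
depth(f2(f2(d, d), f1(b, b))) = 1 + max(1, 1) = 2
depth(f2(f2(f1(a, f1(a, b)), d), f2(f2(d, d), f1(b, b)))) = 1 + max(3, 2) = 4
depth(f2(a, b)) = 1 + max(0, 0) = 1
depth(f1(b, f2(a, b))) = 1 + max(0, 1) = 2
depth(f2(d, f1(b, f2(a, b)))) = 1 + max(0, 2) = 3
depth(f2(b, a)) = 1 + max(0, 0) = 1
depth(f2(d, b)) = 1 + max(0, 0) = 1
depth(f2(f2(b, a), f2(d, b))) = 1 + max(1, 1) = 2
depth(f2(f2(d, f1(b, f2(a, b))), f2(f2(b, a), f2(d, b)))) = 1 + max(3, 2) = 4
depth(f2(f2(f2(f1(a, f1(a, b)), d), f2(f2(d, d), f1(b, b))), f2(f2(d, f1(b, f2(a, b))), f2(f2(b, a), f2(d, b))))) = 1 + max(4, 4) = 5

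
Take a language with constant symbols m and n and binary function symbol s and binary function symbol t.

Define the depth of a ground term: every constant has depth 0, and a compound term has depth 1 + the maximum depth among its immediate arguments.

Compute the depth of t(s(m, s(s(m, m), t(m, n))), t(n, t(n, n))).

depth(s(m, m)) = 1 + max(0, 0) = 1
depth(t(m, n)) = 1 + max(0, 0) = 1
depth(s(s(m, m), t(m, n))) = 1 + max(1, 1) = 2
depth(s(m, s(s(m, m), t(m, n)))) = 1 + max(0, 2) = 3
depth(t(n, n)) = 1 + max(0, 0) = 1
depth(t(n, t(n, n))) = 1 + max(0, 1) = 2
depth(t(s(m, s(s(m, m), t(m, n))), t(n, t(n, n)))) = 1 + max(3, 2) = 4

4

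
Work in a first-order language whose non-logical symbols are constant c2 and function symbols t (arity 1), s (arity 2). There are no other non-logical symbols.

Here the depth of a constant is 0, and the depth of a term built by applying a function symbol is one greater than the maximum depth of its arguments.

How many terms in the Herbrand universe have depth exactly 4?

33490

If N_k denotes the number of depth-≤k ground terms, the 1 constant gives N_0 = 1, and each function symbol of arity r contributes N_{k-1}^r new terms at level k: N_k = 1 + N_{k-1} + N_{k-1}^2.
N_0 = 1
N_1 = 1 + 1 + 1^2 = 3
N_2 = 1 + 3 + 3^2 = 13
N_3 = 1 + 13 + 13^2 = 183
N_4 = 1 + 183 + 183^2 = 33673
Terms of depth exactly 4: N_4 − N_3 = 33673 − 183 = 33490.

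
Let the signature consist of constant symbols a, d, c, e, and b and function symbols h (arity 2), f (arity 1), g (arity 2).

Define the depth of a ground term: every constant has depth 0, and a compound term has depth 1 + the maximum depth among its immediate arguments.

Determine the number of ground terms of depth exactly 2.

7205

If N_k denotes the number of depth-≤k ground terms, the 5 constants give N_0 = 5, and each function symbol of arity r contributes N_{k-1}^r new terms at level k: N_k = 5 + N_{k-1}^2 + N_{k-1} + N_{k-1}^2.
N_0 = 5
N_1 = 5 + 5^2 + 5 + 5^2 = 60
N_2 = 5 + 60^2 + 60 + 60^2 = 7265
Terms of depth exactly 2: N_2 − N_1 = 7265 − 60 = 7205.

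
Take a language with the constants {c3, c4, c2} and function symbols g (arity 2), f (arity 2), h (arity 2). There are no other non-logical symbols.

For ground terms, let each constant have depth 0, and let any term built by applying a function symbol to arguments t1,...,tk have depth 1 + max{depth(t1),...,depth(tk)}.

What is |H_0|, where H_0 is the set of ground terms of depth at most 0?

3

If N_k denotes the number of depth-≤k ground terms, the 3 constants give N_0 = 3, and each function symbol of arity r contributes N_{k-1}^r new terms at level k: N_k = 3 + N_{k-1}^2 + N_{k-1}^2 + N_{k-1}^2.
N_0 = 3
Explicitly: c3, c4, c2.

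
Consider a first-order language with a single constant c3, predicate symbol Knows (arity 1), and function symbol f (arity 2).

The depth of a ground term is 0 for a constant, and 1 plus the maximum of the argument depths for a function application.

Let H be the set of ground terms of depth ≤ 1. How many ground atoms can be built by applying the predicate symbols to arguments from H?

First count ground terms of depth ≤ 1.
Let N_k count ground terms of depth at most k. Each non-constant term of depth ≤ k is some function symbol applied to depth-≤(k−1) arguments, giving N_k = 1 + N_{k-1}^2.
N_0 = 1
N_1 = 1 + 1^2 = 2
Explicitly: c3, f(c3, c3).
So |H| = 2.
For each predicate symbol, the number of ground atoms is |H| raised to its arity; summing:
  Knows: 2
Total ground atoms: 2.

2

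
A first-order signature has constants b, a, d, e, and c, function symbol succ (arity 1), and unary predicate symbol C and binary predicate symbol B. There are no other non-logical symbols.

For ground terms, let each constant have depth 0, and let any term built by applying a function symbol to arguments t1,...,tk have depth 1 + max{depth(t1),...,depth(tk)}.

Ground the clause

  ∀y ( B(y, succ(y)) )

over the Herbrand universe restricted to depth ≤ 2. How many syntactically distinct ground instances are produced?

15

Ground terms of depth ≤ 2:
  Let N_k = |{terms of depth ≤ k}|. Then N_0 = 5 and N_k = 5 + N_{k-1} for k ≥ 1 (one summand per function symbol, arity giving the exponent).
  N_0 = 5
  N_1 = 5 + 5 = 10
  N_2 = 5 + 10 = 15
So there are 15 ground terms available for substitution.
The clause has 1 distinct variable (y), which appears in the body. In the free term algebra distinct substitutions yield syntactically distinct ground instances.
Number of ground instances = 15.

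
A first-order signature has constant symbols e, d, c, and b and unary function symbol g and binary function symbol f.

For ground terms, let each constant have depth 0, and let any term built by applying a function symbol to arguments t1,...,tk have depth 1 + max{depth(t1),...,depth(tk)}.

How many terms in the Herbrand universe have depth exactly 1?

Let N_k count ground terms of depth at most k. Each non-constant term of depth ≤ k is some function symbol applied to depth-≤(k−1) arguments, giving N_k = 4 + N_{k-1} + N_{k-1}^2.
N_0 = 4
N_1 = 4 + 4 + 4^2 = 24
Terms of depth exactly 1: N_1 − N_0 = 24 − 4 = 20.

20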